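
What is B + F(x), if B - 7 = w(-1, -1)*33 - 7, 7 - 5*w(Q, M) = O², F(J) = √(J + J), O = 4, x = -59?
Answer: -297/5 + I*√118 ≈ -59.4 + 10.863*I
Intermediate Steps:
F(J) = √2*√J (F(J) = √(2*J) = √2*√J)
w(Q, M) = -9/5 (w(Q, M) = 7/5 - ⅕*4² = 7/5 - ⅕*16 = 7/5 - 16/5 = -9/5)
B = -297/5 (B = 7 + (-9/5*33 - 7) = 7 + (-297/5 - 7) = 7 - 332/5 = -297/5 ≈ -59.400)
B + F(x) = -297/5 + √2*√(-59) = -297/5 + √2*(I*√59) = -297/5 + I*√118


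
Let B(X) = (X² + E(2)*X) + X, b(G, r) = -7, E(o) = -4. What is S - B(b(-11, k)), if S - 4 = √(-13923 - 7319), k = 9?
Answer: -66 + I*√21242 ≈ -66.0 + 145.75*I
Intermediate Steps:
B(X) = X² - 3*X (B(X) = (X² - 4*X) + X = X² - 3*X)
S = 4 + I*√21242 (S = 4 + √(-13923 - 7319) = 4 + √(-21242) = 4 + I*√21242 ≈ 4.0 + 145.75*I)
S - B(b(-11, k)) = (4 + I*√21242) - (-7)*(-3 - 7) = (4 + I*√21242) - (-7)*(-10) = (4 + I*√21242) - 1*70 = (4 + I*√21242) - 70 = -66 + I*√21242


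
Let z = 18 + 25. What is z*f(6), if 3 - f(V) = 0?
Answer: 129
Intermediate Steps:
z = 43
f(V) = 3 (f(V) = 3 - 1*0 = 3 + 0 = 3)
z*f(6) = 43*3 = 129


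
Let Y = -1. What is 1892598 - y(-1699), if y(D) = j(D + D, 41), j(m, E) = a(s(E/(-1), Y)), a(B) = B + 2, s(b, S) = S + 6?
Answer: 1892591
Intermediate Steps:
s(b, S) = 6 + S
a(B) = 2 + B
j(m, E) = 7 (j(m, E) = 2 + (6 - 1) = 2 + 5 = 7)
y(D) = 7
1892598 - y(-1699) = 1892598 - 1*7 = 1892598 - 7 = 1892591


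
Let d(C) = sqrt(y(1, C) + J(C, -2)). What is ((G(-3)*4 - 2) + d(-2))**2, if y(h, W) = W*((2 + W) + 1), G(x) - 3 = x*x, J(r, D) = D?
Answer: 2112 + 184*I ≈ 2112.0 + 184.0*I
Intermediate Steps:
G(x) = 3 + x**2 (G(x) = 3 + x*x = 3 + x**2)
y(h, W) = W*(3 + W)
d(C) = sqrt(-2 + C*(3 + C)) (d(C) = sqrt(C*(3 + C) - 2) = sqrt(-2 + C*(3 + C)))
((G(-3)*4 - 2) + d(-2))**2 = (((3 + (-3)**2)*4 - 2) + sqrt(-2 - 2*(3 - 2)))**2 = (((3 + 9)*4 - 2) + sqrt(-2 - 2*1))**2 = ((12*4 - 2) + sqrt(-2 - 2))**2 = ((48 - 2) + sqrt(-4))**2 = (46 + 2*I)**2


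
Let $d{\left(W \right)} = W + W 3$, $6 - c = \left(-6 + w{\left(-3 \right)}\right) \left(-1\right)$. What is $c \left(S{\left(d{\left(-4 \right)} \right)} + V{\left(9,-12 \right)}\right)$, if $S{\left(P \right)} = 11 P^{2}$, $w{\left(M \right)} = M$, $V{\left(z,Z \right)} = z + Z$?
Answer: $-8439$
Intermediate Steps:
$V{\left(z,Z \right)} = Z + z$
$c = -3$ ($c = 6 - \left(-6 - 3\right) \left(-1\right) = 6 - \left(-9\right) \left(-1\right) = 6 - 9 = -3$)
$d{\left(W \right)} = 4 W$ ($d{\left(W \right)} = W + 3 W = 4 W$)
$c \left(S{\left(d{\left(-4 \right)} \right)} + V{\left(9,-12 \right)}\right) = - 3 \left(11 \left(4 \left(-4\right)\right)^{2} + \left(-12 + 9\right)\right) = - 3 \left(11 \left(-16\right)^{2} - 3\right) = - 3 \left(11 \cdot 256 - 3\right) = - 3 \left(2816 - 3\right) = \left(-3\right) 2813 = -8439$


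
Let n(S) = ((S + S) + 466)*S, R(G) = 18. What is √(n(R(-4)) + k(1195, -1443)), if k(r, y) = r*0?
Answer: 6*√251 ≈ 95.058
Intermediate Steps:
k(r, y) = 0
n(S) = S*(466 + 2*S) (n(S) = (2*S + 466)*S = (466 + 2*S)*S = S*(466 + 2*S))
√(n(R(-4)) + k(1195, -1443)) = √(2*18*(233 + 18) + 0) = √(2*18*251 + 0) = √(9036 + 0) = √9036 = 6*√251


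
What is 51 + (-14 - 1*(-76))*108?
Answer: 6747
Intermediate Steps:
51 + (-14 - 1*(-76))*108 = 51 + (-14 + 76)*108 = 51 + 62*108 = 51 + 6696 = 6747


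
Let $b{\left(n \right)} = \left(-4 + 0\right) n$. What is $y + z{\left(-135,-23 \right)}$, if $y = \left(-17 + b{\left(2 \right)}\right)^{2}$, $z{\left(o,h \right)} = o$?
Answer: $490$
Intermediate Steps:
$b{\left(n \right)} = - 4 n$
$y = 625$ ($y = \left(-17 - 8\right)^{2} = \left(-25\right)^{2} = 625$)
$y + z{\left(-135,-23 \right)} = 625 - 135 = 490$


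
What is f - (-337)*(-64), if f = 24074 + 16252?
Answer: 18758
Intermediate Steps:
f = 40326
f - (-337)*(-64) = 40326 - (-337)*(-64) = 40326 - 1*21568 = 40326 - 21568 = 18758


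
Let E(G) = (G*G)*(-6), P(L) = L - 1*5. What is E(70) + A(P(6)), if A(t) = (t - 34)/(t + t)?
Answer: -58833/2 ≈ -29417.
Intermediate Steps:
P(L) = -5 + L (P(L) = L - 5 = -5 + L)
A(t) = (-34 + t)/(2*t) (A(t) = (-34 + t)/((2*t)) = (-34 + t)*(1/(2*t)) = (-34 + t)/(2*t))
E(G) = -6*G² (E(G) = G²*(-6) = -6*G²)
E(70) + A(P(6)) = -6*70² + (-34 + (-5 + 6))/(2*(-5 + 6)) = -6*4900 + (½)*(-34 + 1)/1 = -29400 + (½)*1*(-33) = -29400 - 33/2 = -58833/2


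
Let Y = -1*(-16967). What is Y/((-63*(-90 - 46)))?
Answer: 16967/8568 ≈ 1.9803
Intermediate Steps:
Y = 16967
Y/((-63*(-90 - 46))) = 16967/((-63*(-90 - 46))) = 16967/((-63*(-136))) = 16967/8568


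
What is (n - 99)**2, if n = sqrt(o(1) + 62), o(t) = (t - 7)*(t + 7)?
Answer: (99 - sqrt(14))**2 ≈ 9074.2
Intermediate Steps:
o(t) = (-7 + t)*(7 + t)
n = sqrt(14) (n = sqrt((-49 + 1**2) + 62) = sqrt((-49 + 1) + 62) = sqrt(-48 + 62) = sqrt(14) ≈ 3.7417)
(n - 99)**2 = (sqrt(14) - 99)**2 = (-99 + sqrt(14))**2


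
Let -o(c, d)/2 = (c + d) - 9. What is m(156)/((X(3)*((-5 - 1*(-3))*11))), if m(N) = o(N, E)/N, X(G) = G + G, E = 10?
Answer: 157/10296 ≈ 0.015249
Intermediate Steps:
X(G) = 2*G
o(c, d) = 18 - 2*c - 2*d (o(c, d) = -2*((c + d) - 9) = -2*(-9 + c + d) = 18 - 2*c - 2*d)
m(N) = (-2 - 2*N)/N (m(N) = (18 - 2*N - 2*10)/N = (18 - 2*N - 20)/N = (-2 - 2*N)/N)
m(156)/((X(3)*((-5 - 1*(-3))*11))) = (-2 - 2/156)/(((2*3)*((-5 - 1*(-3))*11))) = (-2 - 2*1/156)/((6*((-5 + 3)*11))) = (-2 - 1/78)/((6*(-2*11))) = -157/(78*(6*(-22))) = -157/78/(-132) = -157/78*(-1/132) = 157/10296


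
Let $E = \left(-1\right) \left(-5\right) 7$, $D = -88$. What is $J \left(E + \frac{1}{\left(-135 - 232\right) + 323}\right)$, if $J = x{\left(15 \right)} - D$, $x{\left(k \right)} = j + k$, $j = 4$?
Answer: $\frac{164673}{44} \approx 3742.6$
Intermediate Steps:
$x{\left(k \right)} = 4 + k$
$J = 107$ ($J = \left(4 + 15\right) - -88 = 19 + 88 = 107$)
$E = 35$ ($E = 5 \cdot 7 = 35$)
$J \left(E + \frac{1}{\left(-135 - 232\right) + 323}\right) = 107 \left(35 + \frac{1}{\left(-135 - 232\right) + 323}\right) = 107 \left(35 + \frac{1}{-367 + 323}\right) = 107 \left(35 + \frac{1}{-44}\right) = 107 \left(35 - \frac{1}{44}\right) = 107 \cdot \frac{1539}{44} = \frac{164673}{44}$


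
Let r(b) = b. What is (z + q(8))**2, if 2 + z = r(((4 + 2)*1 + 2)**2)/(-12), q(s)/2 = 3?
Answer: 16/9 ≈ 1.7778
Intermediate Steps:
q(s) = 6 (q(s) = 2*3 = 6)
z = -22/3 (z = -2 + ((4 + 2)*1 + 2)**2/(-12) = -2 + (6*1 + 2)**2*(-1/12) = -2 + (6 + 2)**2*(-1/12) = -2 + 8**2*(-1/12) = -2 + 64*(-1/12) = -2 - 16/3 = -22/3 ≈ -7.3333)
(z + q(8))**2 = (-22/3 + 6)**2 = (-4/3)**2 = 16/9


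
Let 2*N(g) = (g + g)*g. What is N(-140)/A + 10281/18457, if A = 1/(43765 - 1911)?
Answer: 15140985859081/18457 ≈ 8.2034e+8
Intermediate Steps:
N(g) = g² (N(g) = ((g + g)*g)/2 = ((2*g)*g)/2 = (2*g²)/2 = g²)
A = 1/41854 ≈ 2.3893e-5
N(-140)/A + 10281/18457 = (-140)²/(1/41854) + 10281/18457 = 19600*41854 + 10281*(1/18457) = 820338400 + 10281/18457 = 15140985859081/18457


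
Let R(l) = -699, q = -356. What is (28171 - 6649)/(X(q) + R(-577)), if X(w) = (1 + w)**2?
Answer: 10761/62663 ≈ 0.17173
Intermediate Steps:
(28171 - 6649)/(X(q) + R(-577)) = (28171 - 6649)/((1 - 356)**2 - 699) = 21522/((-355)**2 - 699) = 21522/(126025 - 699) = 21522/125326 = 21522*(1/125326) = 10761/62663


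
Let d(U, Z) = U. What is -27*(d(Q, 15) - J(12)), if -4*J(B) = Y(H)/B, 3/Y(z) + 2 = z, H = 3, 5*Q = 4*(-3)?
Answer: 5049/80 ≈ 63.112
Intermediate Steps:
Q = -12/5 (Q = (4*(-3))/5 = (⅕)*(-12) = -12/5 ≈ -2.4000)
Y(z) = 3/(-2 + z)
J(B) = -3/(4*B) (J(B) = -3/(-2 + 3)/(4*B) = -3/1/(4*B) = -3*1/(4*B) = -3/(4*B))
-27*(d(Q, 15) - J(12)) = -27*(-12/5 - (-3)/(4*12)) = -27*(-12/5 - 1*(-1/16)) = -27*(-12/5 + 1/16) = -27*(-187/80) = 5049/80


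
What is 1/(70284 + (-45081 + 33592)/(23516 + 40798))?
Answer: 64314/4520233687 ≈ 1.4228e-5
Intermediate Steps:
1/(70284 + (-45081 + 33592)/(23516 + 40798)) = 1/(70284 - 11489/64314) = 1/(4520233687/64314) = 64314/4520233687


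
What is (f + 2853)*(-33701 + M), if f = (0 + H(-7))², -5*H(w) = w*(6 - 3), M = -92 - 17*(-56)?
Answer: -2356867206/25 ≈ -9.4275e+7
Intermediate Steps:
M = 860 (M = -92 + 952 = 860)
H(w) = -3*w/5 (H(w) = -w*(6 - 3)/5 = -w*3/5 = -3*w/5)
f = 441/25 (f = (0 - ⅗*(-7))² = (0 + 21/5)² = (21/5)² = 441/25 ≈ 17.640)
(f + 2853)*(-33701 + M) = (441/25 + 2853)*(-33701 + 860) = (71766/25)*(-32841) = -2356867206/25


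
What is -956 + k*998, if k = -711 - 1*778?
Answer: -1486978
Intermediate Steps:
k = -1489 (k = -711 - 778 = -1489)
-956 + k*998 = -956 - 1489*998 = -956 - 1486022 = -1486978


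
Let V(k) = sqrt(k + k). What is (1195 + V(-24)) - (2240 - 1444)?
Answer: 399 + 4*I*sqrt(3) ≈ 399.0 + 6.9282*I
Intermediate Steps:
V(k) = sqrt(2)*sqrt(k) (V(k) = sqrt(2*k) = sqrt(2)*sqrt(k))
(1195 + V(-24)) - (2240 - 1444) = (1195 + sqrt(2)*sqrt(-24)) - (2240 - 1444) = (1195 + sqrt(2)*(2*I*sqrt(6))) - 1*796 = (1195 + 4*I*sqrt(3)) - 796 = 399 + 4*I*sqrt(3)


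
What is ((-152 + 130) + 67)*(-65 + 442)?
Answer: 16965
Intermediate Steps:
((-152 + 130) + 67)*(-65 + 442) = (-22 + 67)*377 = 45*377 = 16965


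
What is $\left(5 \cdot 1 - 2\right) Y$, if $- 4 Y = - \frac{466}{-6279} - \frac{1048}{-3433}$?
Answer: $- \frac{4090085}{14370538} \approx -0.28462$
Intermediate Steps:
$Y = - \frac{4090085}{43111614}$ ($Y = - \frac{- \frac{466}{-6279} - \frac{1048}{-3433}}{4} = - \frac{\left(-466\right) \left(- \frac{1}{6279}\right) - - \frac{1048}{3433}}{4} = - \frac{\frac{466}{6279} + \frac{1048}{3433}}{4} = \left(- \frac{1}{4}\right) \frac{8180170}{21555807} = - \frac{4090085}{43111614} \approx -0.094872$)
$\left(5 \cdot 1 - 2\right) Y = \left(5 \cdot 1 - 2\right) \left(- \frac{4090085}{43111614}\right) = \left(5 - 2\right) \left(- \frac{4090085}{43111614}\right) = 3 \left(- \frac{4090085}{43111614}\right) = - \frac{4090085}{14370538}$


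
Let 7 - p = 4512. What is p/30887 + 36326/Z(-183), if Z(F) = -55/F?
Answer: 205325964871/1698785 ≈ 1.2087e+5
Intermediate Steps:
p = -4505 (p = 7 - 1*4512 = 7 - 4512 = -4505)
p/30887 + 36326/Z(-183) = -4505/30887 + 36326/((-55/(-183))) = -4505*1/30887 + 36326/((-55*(-1/183))) = -4505/30887 + 36326/(55/183) = -4505/30887 + 36326*(183/55) = -4505/30887 + 6647658/55 = 205325964871/1698785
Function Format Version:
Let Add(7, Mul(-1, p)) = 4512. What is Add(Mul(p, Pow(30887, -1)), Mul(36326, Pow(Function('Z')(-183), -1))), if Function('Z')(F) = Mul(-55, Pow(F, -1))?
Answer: Rational(205325964871, 1698785) ≈ 1.2087e+5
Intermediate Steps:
p = -4505 (p = Add(7, Mul(-1, 4512)) = Add(7, -4512) = -4505)
Add(Mul(p, Pow(30887, -1)), Mul(36326, Pow(Function('Z')(-183), -1))) = Add(Mul(-4505, Pow(30887, -1)), Mul(36326, Pow(Mul(-55, Pow(-183, -1)), -1))) = Add(Mul(-4505, Rational(1, 30887)), Mul(36326, Pow(Mul(-55, Rational(-1, 183)), -1))) = Add(Rational(-4505, 30887), Mul(36326, Pow(Rational(55, 183), -1))) = Add(Rational(-4505, 30887), Mul(36326, Rational(183, 55))) = Add(Rational(-4505, 30887), Rational(6647658, 55)) = Rational(205325964871, 1698785)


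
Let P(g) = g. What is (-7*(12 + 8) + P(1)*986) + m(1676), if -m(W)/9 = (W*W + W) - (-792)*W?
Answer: -37241550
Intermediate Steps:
m(W) = -7137*W - 9*W² (m(W) = -9*((W*W + W) - (-792)*W) = -9*((W² + W) + 792*W) = -9*((W + W²) + 792*W) = -9*(W² + 793*W) = -7137*W - 9*W²)
(-7*(12 + 8) + P(1)*986) + m(1676) = (-7*(12 + 8) + 1*986) - 9*1676*(793 + 1676) = (-7*20 + 986) - 9*1676*2469 = (-140 + 986) - 37242396 = 846 - 37242396 = -37241550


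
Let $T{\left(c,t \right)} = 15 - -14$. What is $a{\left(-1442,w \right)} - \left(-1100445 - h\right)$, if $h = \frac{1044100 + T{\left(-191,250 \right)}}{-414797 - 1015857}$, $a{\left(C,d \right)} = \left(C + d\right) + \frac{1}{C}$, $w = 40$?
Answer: $\frac{566831893449813}{515750767} \approx 1.099 \cdot 10^{6}$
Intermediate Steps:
$T{\left(c,t \right)} = 29$ ($T{\left(c,t \right)} = 15 + 14 = 29$)
$a{\left(C,d \right)} = C + d + \frac{1}{C}$
$h = - \frac{1044129}{1430654}$ ($h = \frac{1044100 + 29}{-414797 - 1015857} = \frac{1044129}{-1430654} = 1044129 \left(- \frac{1}{1430654}\right) = - \frac{1044129}{1430654} \approx -0.72983$)
$a{\left(-1442,w \right)} - \left(-1100445 - h\right) = \left(-1442 + 40 + \frac{1}{-1442}\right) - \left(-1100445 - - \frac{1044129}{1430654}\right) = \left(-1442 + 40 - \frac{1}{1442}\right) - \left(-1100445 + \frac{1044129}{1430654}\right) = - \frac{2021685}{1442} - - \frac{1574354996901}{1430654} = - \frac{2021685}{1442} + \frac{1574354996901}{1430654} = \frac{566831893449813}{515750767}$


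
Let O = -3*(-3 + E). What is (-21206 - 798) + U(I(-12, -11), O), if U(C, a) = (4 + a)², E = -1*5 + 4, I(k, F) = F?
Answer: -21748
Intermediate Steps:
E = -1 (E = -5 + 4 = -1)
O = 12 (O = -3*(-3 - 1) = -3*(-4) = 12)
(-21206 - 798) + U(I(-12, -11), O) = (-21206 - 798) + (4 + 12)² = -22004 + 16² = -22004 + 256 = -21748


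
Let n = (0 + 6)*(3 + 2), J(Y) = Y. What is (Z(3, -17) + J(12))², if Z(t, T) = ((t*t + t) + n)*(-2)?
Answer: 5184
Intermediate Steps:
n = 30 (n = 6*5 = 30)
Z(t, T) = -60 - 2*t - 2*t² (Z(t, T) = ((t*t + t) + 30)*(-2) = ((t² + t) + 30)*(-2) = ((t + t²) + 30)*(-2) = (30 + t + t²)*(-2) = -60 - 2*t - 2*t²)
(Z(3, -17) + J(12))² = ((-60 - 2*3 - 2*3²) + 12)² = ((-60 - 6 - 2*9) + 12)² = ((-60 - 6 - 18) + 12)² = (-84 + 12)² = (-72)² = 5184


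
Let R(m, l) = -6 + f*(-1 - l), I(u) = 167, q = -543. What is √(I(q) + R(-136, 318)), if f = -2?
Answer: √799 ≈ 28.267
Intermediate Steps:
R(m, l) = -4 + 2*l (R(m, l) = -6 - 2*(-1 - l) = -6 + (2 + 2*l) = -4 + 2*l)
√(I(q) + R(-136, 318)) = √(167 + (-4 + 2*318)) = √(167 + (-4 + 636)) = √(167 + 632) = √799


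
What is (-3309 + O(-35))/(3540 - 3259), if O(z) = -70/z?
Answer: -3307/281 ≈ -11.769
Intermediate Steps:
(-3309 + O(-35))/(3540 - 3259) = (-3309 - 70/(-35))/(3540 - 3259) = (-3309 - 70*(-1/35))/281 = (-3309 + 2)*(1/281) = -3307*1/281 = -3307/281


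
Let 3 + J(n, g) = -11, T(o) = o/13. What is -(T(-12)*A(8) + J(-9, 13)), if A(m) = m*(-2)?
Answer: -10/13 ≈ -0.76923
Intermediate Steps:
T(o) = o/13 (T(o) = o*(1/13) = o/13)
J(n, g) = -14 (J(n, g) = -3 - 11 = -14)
A(m) = -2*m
-(T(-12)*A(8) + J(-9, 13)) = -(((1/13)*(-12))*(-2*8) - 14) = -(-12/13*(-16) - 14) = -(192/13 - 14) = -1*10/13 = -10/13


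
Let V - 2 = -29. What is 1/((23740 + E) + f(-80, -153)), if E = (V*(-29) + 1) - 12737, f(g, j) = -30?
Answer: 1/11757 ≈ 8.5056e-5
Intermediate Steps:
V = -27 (V = 2 - 29 = -27)
E = -11953 (E = (-27*(-29) + 1) - 12737 = (783 + 1) - 12737 = 784 - 12737 = -11953)
1/((23740 + E) + f(-80, -153)) = 1/((23740 - 11953) - 30) = 1/(11787 - 30) = 1/11757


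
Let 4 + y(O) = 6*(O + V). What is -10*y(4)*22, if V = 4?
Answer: -9680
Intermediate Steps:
y(O) = 20 + 6*O (y(O) = -4 + 6*(O + 4) = -4 + 6*(4 + O) = -4 + (24 + 6*O) = 20 + 6*O)
-10*y(4)*22 = -10*(20 + 6*4)*22 = -10*(20 + 24)*22 = -10*44*22 = -440*22 = -9680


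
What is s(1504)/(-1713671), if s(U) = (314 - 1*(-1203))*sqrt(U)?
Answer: -6068*sqrt(94)/1713671 ≈ -0.034331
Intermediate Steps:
s(U) = 1517*sqrt(U) (s(U) = (314 + 1203)*sqrt(U) = 1517*sqrt(U))
s(1504)/(-1713671) = (1517*sqrt(1504))/(-1713671) = (1517*(4*sqrt(94)))*(-1/1713671) = (6068*sqrt(94))*(-1/1713671) = -6068*sqrt(94)/1713671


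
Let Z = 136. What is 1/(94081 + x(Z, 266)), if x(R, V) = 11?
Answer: 1/94092 ≈ 1.0628e-5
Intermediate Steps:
1/(94081 + x(Z, 266)) = 1/(94081 + 11) = 1/94092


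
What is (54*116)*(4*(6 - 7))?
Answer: -25056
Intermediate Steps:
(54*116)*(4*(6 - 7)) = 6264*(4*(-1)) = 6264*(-4) = -25056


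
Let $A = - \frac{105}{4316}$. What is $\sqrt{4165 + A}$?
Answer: $\frac{\sqrt{19396141765}}{2158} \approx 64.537$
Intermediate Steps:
$A = - \frac{105}{4316}$ ($A = \left(-105\right) \frac{1}{4316} = - \frac{105}{4316} \approx -0.024328$)
$\sqrt{4165 + A} = \sqrt{4165 - \frac{105}{4316}} = \sqrt{\frac{17976035}{4316}} = \frac{\sqrt{19396141765}}{2158}$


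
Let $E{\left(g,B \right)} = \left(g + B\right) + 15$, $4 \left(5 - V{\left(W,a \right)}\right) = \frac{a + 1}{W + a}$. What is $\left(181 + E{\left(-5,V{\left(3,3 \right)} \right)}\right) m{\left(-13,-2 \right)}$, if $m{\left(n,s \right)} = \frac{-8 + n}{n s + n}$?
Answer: $- \frac{8225}{26} \approx -316.35$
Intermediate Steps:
$m{\left(n,s \right)} = \frac{-8 + n}{n + n s}$
$V{\left(W,a \right)} = 5 - \frac{1 + a}{4 \left(W + a\right)}$ ($V{\left(W,a \right)} = 5 - \frac{\left(a + 1\right) \frac{1}{W + a}}{4} = 5 - \frac{\left(1 + a\right) \frac{1}{W + a}}{4} = 5 - \frac{\frac{1}{W + a} \left(1 + a\right)}{4} = 5 - \frac{1 + a}{4 \left(W + a\right)}$)
$E{\left(g,B \right)} = 15 + B + g$ ($E{\left(g,B \right)} = \left(B + g\right) + 15 = 15 + B + g$)
$\left(181 + E{\left(-5,V{\left(3,3 \right)} \right)}\right) m{\left(-13,-2 \right)} = \left(181 + \left(15 + \frac{-1 + 19 \cdot 3 + 20 \cdot 3}{4 \left(3 + 3\right)} - 5\right)\right) \frac{-8 - 13}{\left(-13\right) \left(1 - 2\right)} = \left(181 + \left(15 + \frac{-1 + 57 + 60}{4 \cdot 6} - 5\right)\right) \left(\left(- \frac{1}{13}\right) \frac{1}{-1} \left(-21\right)\right) = \left(181 + \left(15 + \frac{1}{4} \cdot \frac{1}{6} \cdot 116 - 5\right)\right) \left(\left(- \frac{1}{13}\right) \left(-1\right) \left(-21\right)\right) = \left(181 + \left(15 + \frac{29}{6} - 5\right)\right) \left(- \frac{21}{13}\right) = \left(181 + \frac{89}{6}\right) \left(- \frac{21}{13}\right) = \frac{1175}{6} \left(- \frac{21}{13}\right) = - \frac{8225}{26}$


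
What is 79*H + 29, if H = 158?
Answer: 12511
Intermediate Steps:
79*H + 29 = 79*158 + 29 = 12482 + 29 = 12511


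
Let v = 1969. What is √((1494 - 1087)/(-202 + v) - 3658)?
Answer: I*√11420613993/1767 ≈ 60.479*I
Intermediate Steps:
√((1494 - 1087)/(-202 + v) - 3658) = √((1494 - 1087)/(-202 + 1969) - 3658) = √(407/1767 - 3658) = √(-6463279/1767) = I*√11420613993/1767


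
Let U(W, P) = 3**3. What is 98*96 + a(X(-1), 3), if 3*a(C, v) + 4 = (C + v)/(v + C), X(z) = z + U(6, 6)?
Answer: 9407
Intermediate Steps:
U(W, P) = 27
X(z) = 27 + z (X(z) = z + 27 = 27 + z)
a(C, v) = -1 (a(C, v) = -4/3 + ((C + v)/(v + C))/3 = -4/3 + ((C + v)/(C + v))/3 = -4/3 + (1/3)*1 = -4/3 + 1/3 = -1)
98*96 + a(X(-1), 3) = 98*96 - 1 = 9408 - 1 = 9407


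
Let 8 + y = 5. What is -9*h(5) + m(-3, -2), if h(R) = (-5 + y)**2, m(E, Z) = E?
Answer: -579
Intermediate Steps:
y = -3 (y = -8 + 5 = -3)
h(R) = 64 (h(R) = (-5 - 3)**2 = (-8)**2 = 64)
-9*h(5) + m(-3, -2) = -9*64 - 3 = -576 - 3 = -579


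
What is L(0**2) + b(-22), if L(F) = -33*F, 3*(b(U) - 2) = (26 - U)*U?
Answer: -350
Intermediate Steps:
b(U) = 2 + U*(26 - U)/3 (b(U) = 2 + ((26 - U)*U)/3 = 2 + (U*(26 - U))/3 = 2 + U*(26 - U)/3)
L(0**2) + b(-22) = -33*0**2 + (2 - 1/3*(-22)**2 + (26/3)*(-22)) = -33*0 + (2 - 1/3*484 - 572/3) = 0 + (2 - 484/3 - 572/3) = 0 - 350 = -350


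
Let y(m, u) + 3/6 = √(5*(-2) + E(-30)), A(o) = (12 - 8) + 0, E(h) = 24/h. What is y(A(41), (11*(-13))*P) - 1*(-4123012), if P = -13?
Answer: 8246023/2 + 3*I*√30/5 ≈ 4.123e+6 + 3.2863*I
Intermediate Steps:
A(o) = 4 (A(o) = 4 + 0 = 4)
y(m, u) = -½ + 3*I*√30/5 (y(m, u) = -½ + √(5*(-2) + 24/(-30)) = -½ + √(-10 + 24*(-1/30)) = -½ + √(-10 - ⅘) = -½ + √(-54/5) = -½ + 3*I*√30/5)
y(A(41), (11*(-13))*P) - 1*(-4123012) = (-½ + 3*I*√30/5) - 1*(-4123012) = (-½ + 3*I*√30/5) + 4123012 = 8246023/2 + 3*I*√30/5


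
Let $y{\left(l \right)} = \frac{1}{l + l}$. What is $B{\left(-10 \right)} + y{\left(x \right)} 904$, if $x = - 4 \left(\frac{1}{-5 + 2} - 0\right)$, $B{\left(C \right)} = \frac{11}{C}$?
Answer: $\frac{3379}{10} \approx 337.9$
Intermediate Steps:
$x = \frac{4}{3}$ ($x = - 4 \left(\frac{1}{-3} + 0\right) = - 4 \left(- \frac{1}{3} + 0\right) = \left(-4\right) \left(- \frac{1}{3}\right) = \frac{4}{3} \approx 1.3333$)
$y{\left(l \right)} = \frac{1}{2 l}$
$B{\left(-10 \right)} + y{\left(x \right)} 904 = \frac{11}{-10} + \frac{1}{2 \cdot \frac{4}{3}} \cdot 904 = 11 \left(- \frac{1}{10}\right) + \frac{1}{2} \cdot \frac{3}{4} \cdot 904 = - \frac{11}{10} + \frac{3}{8} \cdot 904 = - \frac{11}{10} + 339 = \frac{3379}{10}$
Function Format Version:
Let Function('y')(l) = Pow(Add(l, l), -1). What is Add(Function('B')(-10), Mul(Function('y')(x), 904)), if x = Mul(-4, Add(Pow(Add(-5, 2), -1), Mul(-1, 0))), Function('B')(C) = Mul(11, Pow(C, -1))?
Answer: Rational(3379, 10) ≈ 337.90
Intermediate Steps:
x = Rational(4, 3) (x = Mul(-4, Add(Pow(-3, -1), 0)) = Mul(-4, Add(Rational(-1, 3), 0)) = Mul(-4, Rational(-1, 3)) = Rational(4, 3) ≈ 1.3333)
Function('y')(l) = Mul(Rational(1, 2), Pow(l, -1)) (Function('y')(l) = Pow(Mul(2, l), -1) = Mul(Rational(1, 2), Pow(l, -1)))
Add(Function('B')(-10), Mul(Function('y')(x), 904)) = Add(Mul(11, Pow(-10, -1)), Mul(Mul(Rational(1, 2), Pow(Rational(4, 3), -1)), 904)) = Add(Mul(11, Rational(-1, 10)), Mul(Mul(Rational(1, 2), Rational(3, 4)), 904)) = Add(Rational(-11, 10), Mul(Rational(3, 8), 904)) = Add(Rational(-11, 10), 339) = Rational(3379, 10)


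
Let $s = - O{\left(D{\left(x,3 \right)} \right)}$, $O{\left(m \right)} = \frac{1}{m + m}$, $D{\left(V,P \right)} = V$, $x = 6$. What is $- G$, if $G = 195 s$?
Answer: $\frac{65}{4} \approx 16.25$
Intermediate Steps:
$O{\left(m \right)} = \frac{1}{2 m}$
$s = - \frac{1}{12}$ ($s = - \frac{1}{2 \cdot 6} = \left(-1\right) \frac{1}{12} = - \frac{1}{12} \approx -0.083333$)
$G = - \frac{65}{4}$ ($G = 195 \left(- \frac{1}{12}\right) = - \frac{65}{4} \approx -16.25$)
$- G = \left(-1\right) \left(- \frac{65}{4}\right) = \frac{65}{4}$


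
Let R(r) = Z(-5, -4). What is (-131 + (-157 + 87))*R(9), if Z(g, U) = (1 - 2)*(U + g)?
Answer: -1809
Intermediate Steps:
Z(g, U) = -U - g (Z(g, U) = -(U + g) = -U - g)
R(r) = 9 (R(r) = -1*(-4) - 1*(-5) = 4 + 5 = 9)
(-131 + (-157 + 87))*R(9) = (-131 + (-157 + 87))*9 = (-131 - 70)*9 = -201*9 = -1809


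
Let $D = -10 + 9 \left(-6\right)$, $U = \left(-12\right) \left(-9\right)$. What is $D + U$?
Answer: $44$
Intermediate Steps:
$U = 108$
$D = -64$ ($D = -10 - 54 = -64$)
$D + U = -64 + 108 = 44$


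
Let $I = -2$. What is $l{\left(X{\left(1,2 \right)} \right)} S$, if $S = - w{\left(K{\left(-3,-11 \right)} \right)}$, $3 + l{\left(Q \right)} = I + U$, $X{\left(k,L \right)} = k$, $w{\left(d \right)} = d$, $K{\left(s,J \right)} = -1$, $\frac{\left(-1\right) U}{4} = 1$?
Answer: $-9$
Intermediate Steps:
$U = -4$ ($U = \left(-4\right) 1 = -4$)
$l{\left(Q \right)} = -9$ ($l{\left(Q \right)} = -3 - 6 = -9$)
$S = 1$ ($S = \left(-1\right) \left(-1\right) = 1$)
$l{\left(X{\left(1,2 \right)} \right)} S = \left(-9\right) 1 = -9$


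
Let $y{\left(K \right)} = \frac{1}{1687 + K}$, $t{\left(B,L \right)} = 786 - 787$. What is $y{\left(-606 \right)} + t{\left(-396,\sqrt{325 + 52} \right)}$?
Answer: $- \frac{1080}{1081} \approx -0.99907$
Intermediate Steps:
$t{\left(B,L \right)} = -1$
$y{\left(-606 \right)} + t{\left(-396,\sqrt{325 + 52} \right)} = \frac{1}{1687 - 606} - 1 = \frac{1}{1081} - 1 = - \frac{1080}{1081}$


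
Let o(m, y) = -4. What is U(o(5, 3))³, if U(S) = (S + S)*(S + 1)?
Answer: 13824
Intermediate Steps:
U(S) = 2*S*(1 + S) (U(S) = (2*S)*(1 + S) = 2*S*(1 + S))
U(o(5, 3))³ = (2*(-4)*(1 - 4))³ = (2*(-4)*(-3))³ = 24³ = 13824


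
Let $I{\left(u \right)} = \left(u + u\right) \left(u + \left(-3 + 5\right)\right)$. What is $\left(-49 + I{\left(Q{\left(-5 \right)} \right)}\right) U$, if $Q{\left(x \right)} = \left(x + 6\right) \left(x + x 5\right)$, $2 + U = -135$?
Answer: $-223447$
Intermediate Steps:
$U = -137$ ($U = -2 - 135 = -137$)
$Q{\left(x \right)} = 6 x \left(6 + x\right)$ ($Q{\left(x \right)} = \left(6 + x\right) \left(x + 5 x\right) = \left(6 + x\right) 6 x = 6 x \left(6 + x\right)$)
$I{\left(u \right)} = 2 u \left(2 + u\right)$ ($I{\left(u \right)} = 2 u \left(u + 2\right) = 2 u \left(2 + u\right)$)
$\left(-49 + I{\left(Q{\left(-5 \right)} \right)}\right) U = \left(-49 + 2 \cdot 6 \left(-5\right) \left(6 - 5\right) \left(2 + 6 \left(-5\right) \left(6 - 5\right)\right)\right) \left(-137\right) = \left(-49 + 2 \cdot 6 \left(-5\right) 1 \left(2 + 6 \left(-5\right) 1\right)\right) \left(-137\right) = \left(-49 + 2 \left(-30\right) \left(2 - 30\right)\right) \left(-137\right) = \left(-49 + 2 \left(-30\right) \left(-28\right)\right) \left(-137\right) = \left(-49 + 1680\right) \left(-137\right) = 1631 \left(-137\right) = -223447$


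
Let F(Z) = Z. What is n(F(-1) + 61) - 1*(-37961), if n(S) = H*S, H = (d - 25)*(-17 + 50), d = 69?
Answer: 125081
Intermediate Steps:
H = 1452 (H = (69 - 25)*(-17 + 50) = 44*33 = 1452)
n(S) = 1452*S
n(F(-1) + 61) - 1*(-37961) = 1452*(-1 + 61) - 1*(-37961) = 1452*60 + 37961 = 87120 + 37961 = 125081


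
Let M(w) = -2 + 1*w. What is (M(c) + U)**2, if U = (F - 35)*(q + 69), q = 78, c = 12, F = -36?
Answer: 108722329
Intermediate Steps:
M(w) = -2 + w
U = -10437 (U = (-36 - 35)*(78 + 69) = -71*147 = -10437)
(M(c) + U)**2 = ((-2 + 12) - 10437)**2 = (10 - 10437)**2 = (-10427)**2 = 108722329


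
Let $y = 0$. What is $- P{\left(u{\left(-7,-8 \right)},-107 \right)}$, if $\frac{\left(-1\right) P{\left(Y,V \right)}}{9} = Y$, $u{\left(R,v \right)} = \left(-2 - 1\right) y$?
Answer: $0$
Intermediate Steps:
$u{\left(R,v \right)} = 0$ ($u{\left(R,v \right)} = \left(-2 - 1\right) 0 = \left(-3\right) 0 = 0$)
$P{\left(Y,V \right)} = - 9 Y$
$- P{\left(u{\left(-7,-8 \right)},-107 \right)} = - \left(-9\right) 0 = \left(-1\right) 0 = 0$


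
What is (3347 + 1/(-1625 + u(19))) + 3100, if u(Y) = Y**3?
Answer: 33743599/5234 ≈ 6447.0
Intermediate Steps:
(3347 + 1/(-1625 + u(19))) + 3100 = (3347 + 1/(-1625 + 19**3)) + 3100 = (3347 + 1/(-1625 + 6859)) + 3100 = (3347 + 1/5234) + 3100 = 17518199/5234 + 3100 = 33743599/5234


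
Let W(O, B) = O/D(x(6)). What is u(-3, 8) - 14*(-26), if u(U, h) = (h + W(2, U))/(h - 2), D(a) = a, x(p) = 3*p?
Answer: 19729/54 ≈ 365.35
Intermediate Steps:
W(O, B) = O/18 (W(O, B) = O/((3*6)) = O/18)
u(U, h) = (⅑ + h)/(-2 + h) (u(U, h) = (h + (1/18)*2)/(h - 2) = (h + ⅑)/(-2 + h) = (⅑ + h)/(-2 + h))
u(-3, 8) - 14*(-26) = (⅑ + 8)/(-2 + 8) - 14*(-26) = (73/9)/6 + 364 = (⅙)*(73/9) + 364 = 73/54 + 364 = 19729/54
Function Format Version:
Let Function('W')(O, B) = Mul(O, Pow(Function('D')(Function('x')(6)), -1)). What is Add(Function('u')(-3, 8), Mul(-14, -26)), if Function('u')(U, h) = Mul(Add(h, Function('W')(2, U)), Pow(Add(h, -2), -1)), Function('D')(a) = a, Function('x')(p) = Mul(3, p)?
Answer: Rational(19729, 54) ≈ 365.35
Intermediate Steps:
Function('W')(O, B) = Mul(Rational(1, 18), O) (Function('W')(O, B) = Mul(O, Pow(Mul(3, 6), -1)) = Mul(O, Pow(18, -1)) = Mul(O, Rational(1, 18)) = Mul(Rational(1, 18), O))
Function('u')(U, h) = Mul(Pow(Add(-2, h), -1), Add(Rational(1, 9), h)) (Function('u')(U, h) = Mul(Add(h, Mul(Rational(1, 18), 2)), Pow(Add(h, -2), -1)) = Mul(Add(h, Rational(1, 9)), Pow(Add(-2, h), -1)) = Mul(Add(Rational(1, 9), h), Pow(Add(-2, h), -1)) = Mul(Pow(Add(-2, h), -1), Add(Rational(1, 9), h)))
Add(Function('u')(-3, 8), Mul(-14, -26)) = Add(Mul(Pow(Add(-2, 8), -1), Add(Rational(1, 9), 8)), Mul(-14, -26)) = Add(Mul(Pow(6, -1), Rational(73, 9)), 364) = Add(Mul(Rational(1, 6), Rational(73, 9)), 364) = Add(Rational(73, 54), 364) = Rational(19729, 54)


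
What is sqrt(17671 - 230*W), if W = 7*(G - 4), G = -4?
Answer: sqrt(30551) ≈ 174.79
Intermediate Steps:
W = -56 (W = 7*(-4 - 4) = 7*(-8) = -56)
sqrt(17671 - 230*W) = sqrt(17671 - 230*(-56)) = sqrt(17671 + 12880) = sqrt(30551)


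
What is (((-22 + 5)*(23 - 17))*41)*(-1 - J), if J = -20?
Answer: -79458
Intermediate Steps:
(((-22 + 5)*(23 - 17))*41)*(-1 - J) = (((-22 + 5)*(23 - 17))*41)*(-1 - 1*(-20)) = (-17*6*41)*(-1 + 20) = -102*41*19 = -4182*19 = -79458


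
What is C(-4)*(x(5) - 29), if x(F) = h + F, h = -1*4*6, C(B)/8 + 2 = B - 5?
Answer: 4224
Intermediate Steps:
C(B) = -56 + 8*B (C(B) = -16 + 8*(B - 5) = -16 + 8*(-5 + B) = -16 + (-40 + 8*B) = -56 + 8*B)
h = -24 (h = -4*6 = -24)
x(F) = -24 + F
C(-4)*(x(5) - 29) = (-56 + 8*(-4))*((-24 + 5) - 29) = (-56 - 32)*(-19 - 29) = -88*(-48) = 4224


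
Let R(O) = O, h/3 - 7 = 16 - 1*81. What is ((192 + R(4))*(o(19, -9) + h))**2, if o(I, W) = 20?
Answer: 911073856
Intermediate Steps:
h = -174 (h = 21 + 3*(16 - 1*81) = 21 + 3*(16 - 81) = 21 + 3*(-65) = 21 - 195 = -174)
((192 + R(4))*(o(19, -9) + h))**2 = ((192 + 4)*(20 - 174))**2 = (196*(-154))**2 = (-30184)**2 = 911073856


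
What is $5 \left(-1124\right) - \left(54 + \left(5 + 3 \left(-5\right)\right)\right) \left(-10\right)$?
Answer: $-5180$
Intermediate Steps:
$5 \left(-1124\right) - \left(54 + \left(5 + 3 \left(-5\right)\right)\right) \left(-10\right) = -5620 - \left(54 + \left(5 - 15\right)\right) \left(-10\right) = -5620 - \left(54 - 10\right) \left(-10\right) = -5620 - 44 \left(-10\right) = -5620 - -440 = -5620 + 440 = -5180$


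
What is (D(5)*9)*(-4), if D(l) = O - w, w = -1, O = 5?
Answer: -216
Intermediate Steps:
D(l) = 6 (D(l) = 5 - 1*(-1) = 5 + 1 = 6)
(D(5)*9)*(-4) = (6*9)*(-4) = 54*(-4) = -216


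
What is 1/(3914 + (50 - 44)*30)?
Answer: 1/4094 ≈ 0.00024426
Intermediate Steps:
1/(3914 + (50 - 44)*30) = 1/(3914 + 6*30) = 1/(3914 + 180) = 1/4094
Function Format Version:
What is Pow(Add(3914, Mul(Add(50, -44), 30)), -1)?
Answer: Rational(1, 4094) ≈ 0.00024426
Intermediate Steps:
Pow(Add(3914, Mul(Add(50, -44), 30)), -1) = Pow(Add(3914, Mul(6, 30)), -1) = Pow(Add(3914, 180), -1) = Pow(4094, -1) = Rational(1, 4094)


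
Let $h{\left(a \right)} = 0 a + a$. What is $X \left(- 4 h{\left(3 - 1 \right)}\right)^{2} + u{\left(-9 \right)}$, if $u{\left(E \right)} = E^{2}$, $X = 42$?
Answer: $2769$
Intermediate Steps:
$h{\left(a \right)} = a$ ($h{\left(a \right)} = 0 + a = a$)
$X \left(- 4 h{\left(3 - 1 \right)}\right)^{2} + u{\left(-9 \right)} = 42 \left(- 4 \left(3 - 1\right)\right)^{2} + \left(-9\right)^{2} = 42 \left(- 4 \left(3 - 1\right)\right)^{2} + 81 = 42 \left(\left(-4\right) 2\right)^{2} + 81 = 42 \left(-8\right)^{2} + 81 = 42 \cdot 64 + 81 = 2688 + 81 = 2769$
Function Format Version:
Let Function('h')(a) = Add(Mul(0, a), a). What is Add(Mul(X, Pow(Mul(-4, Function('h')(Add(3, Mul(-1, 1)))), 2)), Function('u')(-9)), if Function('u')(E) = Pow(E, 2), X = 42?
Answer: 2769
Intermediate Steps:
Function('h')(a) = a (Function('h')(a) = Add(0, a) = a)
Add(Mul(X, Pow(Mul(-4, Function('h')(Add(3, Mul(-1, 1)))), 2)), Function('u')(-9)) = Add(Mul(42, Pow(Mul(-4, Add(3, Mul(-1, 1))), 2)), Pow(-9, 2)) = Add(Mul(42, Pow(Mul(-4, Add(3, -1)), 2)), 81) = Add(Mul(42, Pow(Mul(-4, 2), 2)), 81) = Add(Mul(42, Pow(-8, 2)), 81) = Add(Mul(42, 64), 81) = Add(2688, 81) = 2769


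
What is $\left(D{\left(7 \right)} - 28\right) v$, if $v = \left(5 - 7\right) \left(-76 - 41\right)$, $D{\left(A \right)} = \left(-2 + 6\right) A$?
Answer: $0$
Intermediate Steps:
$D{\left(A \right)} = 4 A$
$v = 234$ ($v = \left(5 + \left(-15 + 8\right)\right) \left(-117\right) = \left(5 - 7\right) \left(-117\right) = \left(-2\right) \left(-117\right) = 234$)
$\left(D{\left(7 \right)} - 28\right) v = \left(4 \cdot 7 - 28\right) 234 = \left(28 - 28\right) 234 = 0 \cdot 234 = 0$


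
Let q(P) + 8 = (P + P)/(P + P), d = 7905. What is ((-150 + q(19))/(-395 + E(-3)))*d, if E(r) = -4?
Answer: 413695/133 ≈ 3110.5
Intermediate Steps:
q(P) = -7 (q(P) = -8 + (P + P)/(P + P) = -8 + (2*P)/((2*P)) = -8 + (2*P)*(1/(2*P)) = -8 + 1 = -7)
((-150 + q(19))/(-395 + E(-3)))*d = ((-150 - 7)/(-395 - 4))*7905 = -157/(-399)*7905 = -157*(-1/399)*7905 = (157/399)*7905 = 413695/133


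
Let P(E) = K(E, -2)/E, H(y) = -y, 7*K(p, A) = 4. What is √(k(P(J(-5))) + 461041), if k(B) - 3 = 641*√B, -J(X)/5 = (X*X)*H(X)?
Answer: √(564778900 + 8974*I*√7)/35 ≈ 679.0 + 0.014272*I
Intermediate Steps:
K(p, A) = 4/7 (K(p, A) = (⅐)*4 = 4/7)
J(X) = 5*X³ (J(X) = -5*X*X*(-X) = -5*X²*(-X) = -(-5)*X³ = 5*X³)
P(E) = 4/(7*E)
k(B) = 3 + 641*√B
√(k(P(J(-5))) + 461041) = √((3 + 641*√(4/(7*((5*(-5)³))))) + 461041) = √((3 + 641*√(4/(7*((5*(-125)))))) + 461041) = √((3 + 641*√((4/7)/(-625))) + 461041) = √((3 + 641*√((4/7)*(-1/625))) + 461041) = √((3 + 641*√(-4/4375)) + 461041) = √((3 + 641*(2*I*√7/175)) + 461041) = √((3 + 1282*I*√7/175) + 461041) = √(461044 + 1282*I*√7/175)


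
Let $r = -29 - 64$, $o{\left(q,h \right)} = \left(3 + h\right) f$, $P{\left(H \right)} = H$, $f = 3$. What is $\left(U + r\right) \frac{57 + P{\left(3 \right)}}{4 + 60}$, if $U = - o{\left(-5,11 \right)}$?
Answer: $- \frac{2025}{16} \approx -126.56$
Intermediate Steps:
$o{\left(q,h \right)} = 9 + 3 h$ ($o{\left(q,h \right)} = \left(3 + h\right) 3 = 9 + 3 h$)
$r = -93$ ($r = -29 - 64 = -93$)
$U = -42$ ($U = - (9 + 3 \cdot 11) = - (9 + 33) = \left(-1\right) 42 = -42$)
$\left(U + r\right) \frac{57 + P{\left(3 \right)}}{4 + 60} = \left(-42 - 93\right) \frac{57 + 3}{4 + 60} = - 135 \cdot \frac{60}{64} = - 135 \cdot 60 \cdot \frac{1}{64} = \left(-135\right) \frac{15}{16} = - \frac{2025}{16}$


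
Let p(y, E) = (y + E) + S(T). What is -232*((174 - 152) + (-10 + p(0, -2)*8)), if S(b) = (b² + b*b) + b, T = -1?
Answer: -928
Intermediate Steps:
S(b) = b + 2*b² (S(b) = (b² + b²) + b = 2*b² + b = b + 2*b²)
p(y, E) = 1 + E + y (p(y, E) = (y + E) - (1 + 2*(-1)) = (E + y) - (1 - 2) = (E + y) - 1*(-1) = (E + y) + 1 = 1 + E + y)
-232*((174 - 152) + (-10 + p(0, -2)*8)) = -232*((174 - 152) + (-10 + (1 - 2 + 0)*8)) = -232*(22 + (-10 - 1*8)) = -232*(22 + (-10 - 8)) = -232*(22 - 18) = -232*4 = -928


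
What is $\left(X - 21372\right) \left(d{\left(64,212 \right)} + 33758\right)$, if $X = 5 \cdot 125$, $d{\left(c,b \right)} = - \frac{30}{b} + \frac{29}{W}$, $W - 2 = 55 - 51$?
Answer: $- \frac{111375456196}{159} \approx -7.0047 \cdot 10^{8}$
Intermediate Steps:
$W = 6$ ($W = 2 + \left(55 - 51\right) = 2 + 4 = 6$)
$d{\left(c,b \right)} = \frac{29}{6} - \frac{30}{b}$ ($d{\left(c,b \right)} = - \frac{30}{b} + \frac{29}{6} = \frac{29}{6} - \frac{30}{b}$)
$X = 625$
$\left(X - 21372\right) \left(d{\left(64,212 \right)} + 33758\right) = \left(625 - 21372\right) \left(\left(\frac{29}{6} - \frac{30}{212}\right) + 33758\right) = - 20747 \left(\left(\frac{29}{6} - \frac{15}{106}\right) + 33758\right) = - 20747 \left(\frac{746}{159} + 33758\right) = \left(-20747\right) \frac{5368268}{159} = - \frac{111375456196}{159}$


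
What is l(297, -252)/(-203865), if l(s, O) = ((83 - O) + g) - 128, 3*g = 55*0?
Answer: -69/67955 ≈ -0.0010154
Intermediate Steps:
g = 0 (g = (55*0)/3 = (⅓)*0 = 0)
l(s, O) = -45 - O (l(s, O) = ((83 - O) + 0) - 128 = (83 - O) - 128 = -45 - O)
l(297, -252)/(-203865) = (-45 - 1*(-252))/(-203865) = (-45 + 252)*(-1/203865) = 207*(-1/203865) = -69/67955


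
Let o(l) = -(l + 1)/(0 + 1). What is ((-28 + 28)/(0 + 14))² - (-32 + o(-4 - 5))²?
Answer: -576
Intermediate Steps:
o(l) = -1 - l (o(l) = -(1 + l)/1 = -(1 + l) = -1 - l)
((-28 + 28)/(0 + 14))² - (-32 + o(-4 - 5))² = ((-28 + 28)/(0 + 14))² - (-32 + (-1 - (-4 - 5)))² = (0/14)² - (-32 + (-1 - 1*(-9)))² = (0*(1/14))² - (-32 + (-1 + 9))² = 0² - (-32 + 8)² = 0 - 1*(-24)² = 0 - 1*576 = 0 - 576 = -576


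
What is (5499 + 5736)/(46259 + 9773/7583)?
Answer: 811381/3340874 ≈ 0.24286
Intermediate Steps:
(5499 + 5736)/(46259 + 9773/7583) = 11235/(46259 + 9773*(1/7583)) = 11235/(46259 + 9773/7583) = 11235/(350791770/7583) = 11235*(7583/350791770) = 811381/3340874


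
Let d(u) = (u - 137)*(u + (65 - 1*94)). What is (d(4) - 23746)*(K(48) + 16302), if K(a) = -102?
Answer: -330820200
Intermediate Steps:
d(u) = (-137 + u)*(-29 + u) (d(u) = (-137 + u)*(u + (65 - 94)) = (-137 + u)*(u - 29) = (-137 + u)*(-29 + u))
(d(4) - 23746)*(K(48) + 16302) = ((3973 + 4**2 - 166*4) - 23746)*(-102 + 16302) = ((3973 + 16 - 664) - 23746)*16200 = (3325 - 23746)*16200 = -20421*16200 = -330820200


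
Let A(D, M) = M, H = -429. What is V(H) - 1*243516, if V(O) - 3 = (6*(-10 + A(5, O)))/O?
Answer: -34821481/143 ≈ -2.4351e+5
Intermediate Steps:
V(O) = 3 + (-60 + 6*O)/O (V(O) = 3 + (6*(-10 + O))/O = 3 + (-60 + 6*O)/O)
V(H) - 1*243516 = (9 - 60/(-429)) - 1*243516 = (9 - 60*(-1/429)) - 243516 = (9 + 20/143) - 243516 = 1307/143 - 243516 = -34821481/143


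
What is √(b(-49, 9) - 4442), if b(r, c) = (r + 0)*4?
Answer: I*√4638 ≈ 68.103*I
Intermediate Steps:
b(r, c) = 4*r (b(r, c) = r*4 = 4*r)
√(b(-49, 9) - 4442) = √(4*(-49) - 4442) = √(-196 - 4442) = √(-4638) = I*√4638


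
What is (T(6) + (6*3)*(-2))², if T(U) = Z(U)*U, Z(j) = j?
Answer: 0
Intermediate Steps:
T(U) = U² (T(U) = U*U = U²)
(T(6) + (6*3)*(-2))² = (6² + (6*3)*(-2))² = (36 + 18*(-2))² = (36 - 36)² = 0² = 0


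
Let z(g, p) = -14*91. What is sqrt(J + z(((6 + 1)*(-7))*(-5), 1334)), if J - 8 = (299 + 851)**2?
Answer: sqrt(1321234) ≈ 1149.4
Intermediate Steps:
z(g, p) = -1274
J = 1322508 (J = 8 + (299 + 851)**2 = 8 + 1150**2 = 8 + 1322500 = 1322508)
sqrt(J + z(((6 + 1)*(-7))*(-5), 1334)) = sqrt(1322508 - 1274) = sqrt(1321234)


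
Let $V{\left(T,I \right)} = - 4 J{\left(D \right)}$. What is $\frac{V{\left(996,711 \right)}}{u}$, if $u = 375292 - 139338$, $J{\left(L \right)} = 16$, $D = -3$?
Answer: $- \frac{32}{117977} \approx -0.00027124$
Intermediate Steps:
$V{\left(T,I \right)} = -64$ ($V{\left(T,I \right)} = \left(-4\right) 16 = -64$)
$u = 235954$
$\frac{V{\left(996,711 \right)}}{u} = - \frac{64}{235954} = \left(-64\right) \frac{1}{235954} = - \frac{32}{117977}$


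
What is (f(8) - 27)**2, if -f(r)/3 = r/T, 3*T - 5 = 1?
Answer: 1521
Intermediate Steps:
T = 2 (T = 5/3 + (1/3)*1 = 5/3 + 1/3 = 2)
f(r) = -3*r/2
(f(8) - 27)**2 = (-3/2*8 - 27)**2 = (-12 - 27)**2 = (-39)**2 = 1521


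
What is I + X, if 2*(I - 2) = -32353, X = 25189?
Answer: 18029/2 ≈ 9014.5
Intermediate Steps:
I = -32349/2 (I = 2 + (½)*(-32353) = 2 - 32353/2 = -32349/2 ≈ -16175.)
I + X = -32349/2 + 25189 = 18029/2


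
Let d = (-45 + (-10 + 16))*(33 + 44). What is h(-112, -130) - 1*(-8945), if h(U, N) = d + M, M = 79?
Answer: 6021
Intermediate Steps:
d = -3003 (d = (-45 + 6)*77 = -39*77 = -3003)
h(U, N) = -2924 (h(U, N) = -3003 + 79 = -2924)
h(-112, -130) - 1*(-8945) = -2924 - 1*(-8945) = -2924 + 8945 = 6021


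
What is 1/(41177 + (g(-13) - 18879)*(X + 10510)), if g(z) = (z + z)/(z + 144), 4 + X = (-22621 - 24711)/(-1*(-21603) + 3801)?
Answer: -831981/164955630707638 ≈ -5.0437e-9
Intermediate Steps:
X = -37237/6351 (X = -4 + (-22621 - 24711)/(-1*(-21603) + 3801) = -4 - 47332/(21603 + 3801) = -4 - 47332/25404 = -4 - 47332*1/25404 = -4 - 11833/6351 = -37237/6351 ≈ -5.8632)
g(z) = 2*z/(144 + z) (g(z) = (2*z)/(144 + z) = 2*z/(144 + z))
1/(41177 + (g(-13) - 18879)*(X + 10510)) = 1/(41177 + (2*(-13)/(144 - 13) - 18879)*(-37237/6351 + 10510)) = 1/(41177 + (2*(-13)/131 - 18879)*(66711773/6351)) = 1/(41177 + (2*(-13)*(1/131) - 18879)*(66711773/6351)) = 1/(41177 + (-26/131 - 18879)*(66711773/6351)) = 1/(41177 - 2473175/131*66711773/6351) = 1/(41177 - 164989889189275/831981) = 1/(-164955630707638/831981) = -831981/164955630707638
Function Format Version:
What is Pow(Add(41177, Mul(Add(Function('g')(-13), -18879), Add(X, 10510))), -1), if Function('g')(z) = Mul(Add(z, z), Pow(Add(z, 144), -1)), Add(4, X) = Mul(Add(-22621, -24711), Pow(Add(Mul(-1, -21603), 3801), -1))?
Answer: Rational(-831981, 164955630707638) ≈ -5.0437e-9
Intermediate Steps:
X = Rational(-37237, 6351) (X = Add(-4, Mul(Add(-22621, -24711), Pow(Add(Mul(-1, -21603), 3801), -1))) = Add(-4, Mul(-47332, Pow(Add(21603, 3801), -1))) = Add(-4, Mul(-47332, Pow(25404, -1))) = Add(-4, Mul(-47332, Rational(1, 25404))) = Add(-4, Rational(-11833, 6351)) = Rational(-37237, 6351) ≈ -5.8632)
Function('g')(z) = Mul(2, z, Pow(Add(144, z), -1)) (Function('g')(z) = Mul(Mul(2, z), Pow(Add(144, z), -1)) = Mul(2, z, Pow(Add(144, z), -1)))
Pow(Add(41177, Mul(Add(Function('g')(-13), -18879), Add(X, 10510))), -1) = Pow(Add(41177, Mul(Add(Mul(2, -13, Pow(Add(144, -13), -1)), -18879), Add(Rational(-37237, 6351), 10510))), -1) = Pow(Add(41177, Mul(Add(Mul(2, -13, Pow(131, -1)), -18879), Rational(66711773, 6351))), -1) = Pow(Add(41177, Mul(Add(Mul(2, -13, Rational(1, 131)), -18879), Rational(66711773, 6351))), -1) = Pow(Add(41177, Mul(Add(Rational(-26, 131), -18879), Rational(66711773, 6351))), -1) = Pow(Add(41177, Mul(Rational(-2473175, 131), Rational(66711773, 6351))), -1) = Pow(Add(41177, Rational(-164989889189275, 831981)), -1) = Pow(Rational(-164955630707638, 831981), -1) = Rational(-831981, 164955630707638)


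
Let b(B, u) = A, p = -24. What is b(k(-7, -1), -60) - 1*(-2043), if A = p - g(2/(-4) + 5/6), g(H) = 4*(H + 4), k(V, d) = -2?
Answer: 6005/3 ≈ 2001.7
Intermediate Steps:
g(H) = 16 + 4*H (g(H) = 4*(4 + H) = 16 + 4*H)
A = -124/3 (A = -24 - (16 + 4*(2/(-4) + 5/6)) = -24 - (16 + 4*(2*(-¼) + 5*(⅙))) = -24 - (16 + 4*(-½ + ⅚)) = -24 - (16 + 4*(⅓)) = -24 - (16 + 4/3) = -24 - 1*52/3 = -24 - 52/3 = -124/3 ≈ -41.333)
b(B, u) = -124/3
b(k(-7, -1), -60) - 1*(-2043) = -124/3 - 1*(-2043) = -124/3 + 2043 = 6005/3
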